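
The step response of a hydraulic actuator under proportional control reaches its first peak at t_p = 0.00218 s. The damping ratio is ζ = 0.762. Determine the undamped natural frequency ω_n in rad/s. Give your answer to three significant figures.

ω_n ≈ 2230 rad/s

Peak time t_p = π/ω_d, so ω_d = π/t_p = π/0.00218 = 1440 rad/s.
ω_n = ω_d/√(1−ζ²) = 1440/√0.419 = 2230 rad/s.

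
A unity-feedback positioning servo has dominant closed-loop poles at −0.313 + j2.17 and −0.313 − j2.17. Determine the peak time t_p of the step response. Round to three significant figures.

t_p = π/ω_d with ω_d = 2.17 (the imaginary part), so t_p = 1.45 s.

t_p ≈ 1.45 s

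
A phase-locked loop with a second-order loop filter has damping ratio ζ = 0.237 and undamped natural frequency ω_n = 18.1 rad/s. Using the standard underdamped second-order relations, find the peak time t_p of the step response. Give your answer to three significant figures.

t_p ≈ 0.179 s

The damped frequency is ω_d = ω_n√(1−ζ²) = 18.1·√(1−0.0562) = 17.6 rad/s.
Peak time t_p = π/ω_d = π/17.6 = 0.179 s.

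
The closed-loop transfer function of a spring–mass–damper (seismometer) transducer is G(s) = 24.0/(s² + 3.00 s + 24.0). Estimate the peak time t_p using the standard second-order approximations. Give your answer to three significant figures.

Comparing the denominator to s² + 2ζω_n s + ω_n²: ω_n = √24.0 = 4.90 rad/s, and 2ζω_n = 3.00 so ζ = 3.00/(2·4.90) = 0.306.
ω_d = 4.90·√(1 − 0.306²) = 4.66 rad/s. Then t_p = π/ω_d = 0.674 s.

t_p ≈ 0.674 s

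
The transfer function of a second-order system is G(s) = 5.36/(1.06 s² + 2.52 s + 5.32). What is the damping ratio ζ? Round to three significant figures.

ζ ≈ 0.531

Dividing through by 1.06: denominator becomes s² + 2.377 s + 5.019.
So ω_n = √5.019 = 2.24 rad/s and ζ = 2.377/(2·2.24) = 0.531.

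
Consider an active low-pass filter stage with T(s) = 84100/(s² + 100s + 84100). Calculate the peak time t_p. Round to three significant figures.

ω_n = √84100 = 290 rad/s; ζ = 100/(2·290) = 0.172.
The damped frequency ω_d = ω_n√(1−ζ²) = 286 rad/s. Then t_p = π/ω_d = 0.0110 s.

t_p ≈ 0.0110 s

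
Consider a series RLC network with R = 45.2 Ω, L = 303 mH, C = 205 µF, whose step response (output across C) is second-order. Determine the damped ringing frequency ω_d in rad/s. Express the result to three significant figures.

ω_d ≈ 103 rad/s

For a series RLC circuit (capacitor voltage as output), ω_n = 1/√(LC) = 1/√(303 mH · 205 µF) = 127 rad/s.
ζ = (R/2)·√(C/L) = (45.2/2)·√(205 µF/303 mH) = 0.588.
The damped frequency ω_d = ω_n√(1−ζ²) = 103 rad/s.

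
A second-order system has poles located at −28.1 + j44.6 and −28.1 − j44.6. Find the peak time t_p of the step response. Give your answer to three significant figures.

t_p ≈ 0.0704 s

t_p = π/ω_d with ω_d = 44.6 (the imaginary part), so t_p = 0.0704 s.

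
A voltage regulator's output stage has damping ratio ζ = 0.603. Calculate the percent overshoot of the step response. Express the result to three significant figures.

For an underdamped second-order system, %OS = 100·exp(−πζ/√(1−ζ²)).
πζ/√(1−ζ²) = π·0.603/√(1−0.364) = 2.375, so %OS = 100·e^(−2.375) = 9.30%.

%OS ≈ 9.30%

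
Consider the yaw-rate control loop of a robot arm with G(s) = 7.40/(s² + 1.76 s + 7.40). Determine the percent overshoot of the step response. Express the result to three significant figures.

Matching coefficients with s² + 2ζω_n s + ω_n² gives ω_n² = 7.40 ⇒ ω_n = 2.72 rad/s, and ζ = 1.76/(2ω_n) = 0.323.
%OS = 100·exp(−πζ/√(1−ζ²)) = 34.2%.

%OS ≈ 34.2%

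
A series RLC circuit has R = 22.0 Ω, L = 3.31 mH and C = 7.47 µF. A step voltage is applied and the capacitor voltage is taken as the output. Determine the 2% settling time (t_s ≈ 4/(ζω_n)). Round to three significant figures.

For a series RLC circuit (capacitor voltage as output), ω_n = 1/√(LC) = 1/√(3.31 mH · 7.47 µF) = 6360 rad/s.
ζ = (R/2)·√(C/L) = (22.0/2)·√(7.47 µF/3.31 mH) = 0.523.
t_s ≈ 4/(ζω_n) = 0.00120 s.

t_s ≈ 0.00120 s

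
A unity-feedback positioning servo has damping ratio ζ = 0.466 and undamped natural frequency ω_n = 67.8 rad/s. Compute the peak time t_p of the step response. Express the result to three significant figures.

t_p ≈ 0.0524 s

The damped frequency is ω_d = ω_n√(1−ζ²) = 67.8·√(1−0.217) = 60.0 rad/s.
Peak time t_p = π/ω_d = π/60.0 = 0.0524 s.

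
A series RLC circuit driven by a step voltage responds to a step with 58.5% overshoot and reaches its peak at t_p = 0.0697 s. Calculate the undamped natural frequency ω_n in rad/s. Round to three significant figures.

The overshoot fixes ζ = −ln(OS)/√(π²+ln²(OS)) = 0.168.
From t_p = π/ω_d, ω_d = π/0.0697 = 45.1 rad/s, so ω_n = ω_d/√(1−ζ²) = 45.7 rad/s.

ω_n ≈ 45.7 rad/s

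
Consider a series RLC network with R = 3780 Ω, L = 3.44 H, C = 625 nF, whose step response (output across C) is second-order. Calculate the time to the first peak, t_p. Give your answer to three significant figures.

t_p ≈ 0.00778 s

For a series RLC circuit (capacitor voltage as output), ω_n = 1/√(LC) = 1/√(3.44 H · 625 nF) = 682 rad/s.
ζ = (R/2)·√(C/L) = (3780/2)·√(625 nF/3.44 H) = 0.806.
ω_d = ω_n√(1−ζ²) = 404 rad/s. t_p = π/ω_d = 0.00778 s.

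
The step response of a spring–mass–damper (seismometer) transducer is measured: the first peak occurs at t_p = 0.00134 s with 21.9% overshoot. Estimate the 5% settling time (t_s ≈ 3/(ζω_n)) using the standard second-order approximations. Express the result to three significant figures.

The overshoot fixes ζ = −ln(OS)/√(π²+ln²(OS)) = 0.435.
t_p = π/ω_d ⇒ ω_d = 2340 rad/s; then ω_n = ω_d/√(1−ζ²) = 2600 rad/s.
t_s ≈ 3/(ζω_n) = 3/(0.435·2600) = 0.00265 s.

t_s ≈ 0.00265 s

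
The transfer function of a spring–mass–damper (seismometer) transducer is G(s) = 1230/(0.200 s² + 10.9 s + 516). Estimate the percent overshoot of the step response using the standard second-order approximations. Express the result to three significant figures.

Dividing through by 0.200: denominator becomes s² + 54.50 s + 2580.
So ω_n = √2580 = 50.8 rad/s and ζ = 54.50/(2·50.8) = 0.536.
Overshoot: exp(−π·0.536/√(1−0.536²)) = 0.136, i.e. 13.6%.

%OS ≈ 13.6%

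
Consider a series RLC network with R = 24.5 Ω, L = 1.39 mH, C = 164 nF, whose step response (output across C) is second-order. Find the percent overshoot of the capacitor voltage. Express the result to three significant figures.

%OS ≈ 65.6%

For a series RLC circuit (capacitor voltage as output), ω_n = 1/√(LC) = 1/√(1.39 mH · 164 nF) = 66200 rad/s.
ζ = (R/2)·√(C/L) = (24.5/2)·√(164 nF/1.39 mH) = 0.133.
%OS = 100 e^{−πζ/√(1−ζ²)} with ζ = 0.133 gives 65.6%.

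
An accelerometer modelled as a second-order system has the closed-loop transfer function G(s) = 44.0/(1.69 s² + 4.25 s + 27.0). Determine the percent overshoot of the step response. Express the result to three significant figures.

Dividing through by 1.69: denominator becomes s² + 2.515 s + 15.98.
So ω_n = √15.98 = 4.00 rad/s and ζ = 2.515/(2·4.00) = 0.315.
Overshoot: exp(−π·0.315/√(1−0.315²)) = 0.353, i.e. 35.3%.

%OS ≈ 35.3%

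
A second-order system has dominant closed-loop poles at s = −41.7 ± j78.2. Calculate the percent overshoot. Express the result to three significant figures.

%OS ≈ 18.7%

|pole| = ω_n = √(41.7² + 78.2²) = 88.6 rad/s; ζ = cos θ = σ/ω_n = 0.471.
%OS = 100·exp(−πζ/√(1−ζ²)) = 18.7%.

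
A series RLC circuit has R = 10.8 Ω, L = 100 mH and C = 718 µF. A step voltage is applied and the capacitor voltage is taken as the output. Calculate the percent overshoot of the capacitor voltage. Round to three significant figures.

For a series RLC circuit (capacitor voltage as output), ω_n = 1/√(LC) = 1/√(100 mH · 718 µF) = 118 rad/s.
ζ = (R/2)·√(C/L) = (10.8/2)·√(718 µF/100 mH) = 0.458.
%OS = 100·exp(−πζ/√(1−ζ²)) = 19.9%.

%OS ≈ 19.9%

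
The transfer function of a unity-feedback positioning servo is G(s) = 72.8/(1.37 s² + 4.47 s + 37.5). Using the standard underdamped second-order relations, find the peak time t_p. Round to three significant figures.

Dividing through by 1.37: denominator becomes s² + 3.263 s + 27.37.
So ω_n = √27.37 = 5.23 rad/s and ζ = 3.263/(2·5.23) = 0.312.
ω_d = 5.23·√(1 − 0.312²) = 4.97 rad/s. t_p = π/ω_d = 0.632 s.

t_p ≈ 0.632 s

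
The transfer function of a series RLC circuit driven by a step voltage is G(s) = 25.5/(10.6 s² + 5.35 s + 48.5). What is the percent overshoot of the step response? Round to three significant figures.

Dividing through by 10.6: denominator becomes s² + 0.5047 s + 4.575.
So ω_n = √4.575 = 2.14 rad/s and ζ = 0.5047/(2·2.14) = 0.118.
Overshoot: exp(−π·0.118/√(1−0.118²)) = 0.688, i.e. 68.8%.

%OS ≈ 68.8%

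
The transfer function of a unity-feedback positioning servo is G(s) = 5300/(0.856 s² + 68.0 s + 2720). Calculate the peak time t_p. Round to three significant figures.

Dividing through by 0.856: denominator becomes s² + 79.44 s + 3178.
So ω_n = √3178 = 56.4 rad/s and ζ = 79.44/(2·56.4) = 0.705.
The damped frequency ω_d = ω_n√(1−ζ²) = 40.0 rad/s. t_p = π/ω_d = 0.0785 s.

t_p ≈ 0.0785 s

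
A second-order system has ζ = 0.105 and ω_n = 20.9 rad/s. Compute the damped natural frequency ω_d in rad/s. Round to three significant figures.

ω_d ≈ 20.8 rad/s

ω_d = ω_n√(1−ζ²) = 20.9·√0.989 = 20.8 rad/s.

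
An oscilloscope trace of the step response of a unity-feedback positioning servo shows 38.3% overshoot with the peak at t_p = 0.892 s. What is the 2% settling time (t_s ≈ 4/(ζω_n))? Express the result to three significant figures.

t_s ≈ 3.72 s

From the overshoot, ζ = −ln(OS)/√(π²+ln²(OS)) = 0.292.
From t_p = π/ω_d, ω_d = π/0.892 = 3.52 rad/s, so ω_n = ω_d/√(1−ζ²) = 3.68 rad/s.
t_s ≈ 4/(ζω_n) = 4/(0.292·3.68) = 3.72 s.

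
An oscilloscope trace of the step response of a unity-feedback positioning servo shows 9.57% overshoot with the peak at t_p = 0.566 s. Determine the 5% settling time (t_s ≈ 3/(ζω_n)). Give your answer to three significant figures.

t_s ≈ 0.724 s

From the overshoot, ζ = −ln(OS)/√(π²+ln²(OS)) = 0.598.
From t_p = π/ω_d, ω_d = π/0.566 = 5.55 rad/s, so ω_n = ω_d/√(1−ζ²) = 6.93 rad/s.
t_s ≈ 3/(ζω_n) = 3/(0.598·6.93) = 0.724 s.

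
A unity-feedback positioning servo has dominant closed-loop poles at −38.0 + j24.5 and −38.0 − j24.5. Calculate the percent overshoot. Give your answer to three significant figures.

|pole| = ω_n = √(38.0² + 24.5²) = 45.2 rad/s; ζ = cos θ = σ/ω_n = 0.840.
%OS = 100 e^{−πζ/√(1−ζ²)} with ζ = 0.840 gives 0.765%.

%OS ≈ 0.765%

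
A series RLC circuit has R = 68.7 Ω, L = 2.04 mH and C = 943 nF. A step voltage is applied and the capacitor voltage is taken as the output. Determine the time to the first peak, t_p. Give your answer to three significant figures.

t_p ≈ 0.000204 s

For a series RLC circuit (capacitor voltage as output), ω_n = 1/√(LC) = 1/√(2.04 mH · 943 nF) = 22800 rad/s.
ζ = (R/2)·√(C/L) = (68.7/2)·√(943 nF/2.04 mH) = 0.739.
The damped frequency ω_d = ω_n√(1−ζ²) = 15400 rad/s. t_p = π/ω_d = 0.000204 s.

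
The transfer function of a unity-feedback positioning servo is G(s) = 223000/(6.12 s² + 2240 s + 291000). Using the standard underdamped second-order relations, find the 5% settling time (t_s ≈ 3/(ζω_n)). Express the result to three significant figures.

t_s ≈ 0.0164 s

Dividing through by 6.12: denominator becomes s² + 366.0 s + 47550.
So ω_n = √47550 = 218 rad/s and ζ = 366.0/(2·218) = 0.839.
t_s ≈ 3/(ζω_n) = 0.0164 s.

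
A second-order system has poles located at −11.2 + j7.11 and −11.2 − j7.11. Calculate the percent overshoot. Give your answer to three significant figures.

%OS ≈ 0.709%

|pole| = ω_n = √(11.2² + 7.11²) = 13.3 rad/s; ζ = cos θ = σ/ω_n = 0.844.
%OS = 100·exp(−πζ/√(1−ζ²)) = 0.709%.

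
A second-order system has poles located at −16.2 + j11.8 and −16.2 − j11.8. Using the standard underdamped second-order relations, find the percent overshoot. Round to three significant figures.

With σ = 16.2, ω_d = 11.8: ω_n = √(σ²+ω_d²) = 20.0 rad/s, ζ = σ/ω_n = 0.808.
%OS = 100 e^{−πζ/√(1−ζ²)} with ζ = 0.808 gives 1.34%.

%OS ≈ 1.34%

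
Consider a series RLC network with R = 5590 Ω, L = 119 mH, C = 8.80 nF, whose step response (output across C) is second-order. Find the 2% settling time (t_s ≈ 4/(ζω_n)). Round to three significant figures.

For a series RLC circuit (capacitor voltage as output), ω_n = 1/√(LC) = 1/√(119 mH · 8.80 nF) = 30900 rad/s.
ζ = (R/2)·√(C/L) = (5590/2)·√(8.80 nF/119 mH) = 0.760.
t_s ≈ 4/(ζω_n) = 0.000170 s.

t_s ≈ 0.000170 s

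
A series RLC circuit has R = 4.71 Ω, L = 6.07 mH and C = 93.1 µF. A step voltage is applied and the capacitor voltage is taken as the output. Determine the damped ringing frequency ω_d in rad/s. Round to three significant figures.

ω_d ≈ 1270 rad/s

For a series RLC circuit (capacitor voltage as output), ω_n = 1/√(LC) = 1/√(6.07 mH · 93.1 µF) = 1330 rad/s.
ζ = (R/2)·√(C/L) = (4.71/2)·√(93.1 µF/6.07 mH) = 0.292.
ω_d = 1330·√(1 − 0.292²) = 1270 rad/s.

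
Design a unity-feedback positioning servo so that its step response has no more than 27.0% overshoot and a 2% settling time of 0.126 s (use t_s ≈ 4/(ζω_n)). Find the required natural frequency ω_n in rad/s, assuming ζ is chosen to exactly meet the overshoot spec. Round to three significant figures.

ζ = −ln(OS)/√(π² + (ln OS)²). With OS = 0.270, ln OS = −1.309 and ζ = 1.309/3.404 = 0.385.
From t_s ≈ 4/(ζω_n): ω_n = 4/(ζ·t_s) = 4/(0.385·0.126) = 82.5 rad/s.

ω_n ≈ 82.5 rad/s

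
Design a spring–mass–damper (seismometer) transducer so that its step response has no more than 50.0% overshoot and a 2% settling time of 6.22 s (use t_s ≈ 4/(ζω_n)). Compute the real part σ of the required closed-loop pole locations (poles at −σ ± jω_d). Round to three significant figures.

σ ≈ 0.643

The settling-time spec alone fixes σ = ζω_n = 4/t_s = 4/6.22 = 0.643.
(Overshoot then fixes ζ = 0.215 and hence ω_d = σ·√(1−ζ²)/ζ = 2.91 rad/s.)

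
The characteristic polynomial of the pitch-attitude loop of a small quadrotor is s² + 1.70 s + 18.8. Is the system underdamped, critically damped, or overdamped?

underdamped

a² − 4b = 1.70² − 4·18.8 < 0 (complex roots); the system is underdamped.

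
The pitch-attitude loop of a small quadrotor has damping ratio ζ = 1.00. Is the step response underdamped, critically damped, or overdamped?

Since ζ = 1, the system is critically damped.

critically damped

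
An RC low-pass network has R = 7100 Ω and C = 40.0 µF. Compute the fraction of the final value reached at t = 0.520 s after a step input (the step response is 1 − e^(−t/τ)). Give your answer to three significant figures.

y/y_∞ ≈ 0.840

τ = RC = 7100 × 40.0 µF = 0.284 s.
y(t)/y_∞ = 1 − e^(−t/τ) = 1 − e^(−0.520/0.284) = 1 − e^(−1.83) = 0.840.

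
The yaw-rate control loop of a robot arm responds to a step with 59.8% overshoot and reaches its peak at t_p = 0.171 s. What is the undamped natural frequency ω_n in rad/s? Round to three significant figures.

The overshoot fixes ζ = −ln(OS)/√(π²+ln²(OS)) = 0.162.
t_p = π/ω_d ⇒ ω_d = 18.4 rad/s; then ω_n = ω_d/√(1−ζ²) = 18.6 rad/s.

ω_n ≈ 18.6 rad/s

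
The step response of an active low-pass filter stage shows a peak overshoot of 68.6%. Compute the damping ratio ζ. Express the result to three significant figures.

From %OS = 100·exp(−πζ/√(1−ζ²)), invert to get ζ = −ln(OS)/√(π² + ln²(OS)) with OS = 0.686.
−ln 0.686 = 0.3769, so ζ = 0.3769/√(π² + 0.1420) = 0.119.

ζ ≈ 0.119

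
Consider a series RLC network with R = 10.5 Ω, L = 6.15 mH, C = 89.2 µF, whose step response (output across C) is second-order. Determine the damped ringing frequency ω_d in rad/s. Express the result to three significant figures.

ω_d ≈ 1050 rad/s

For a series RLC circuit (capacitor voltage as output), ω_n = 1/√(LC) = 1/√(6.15 mH · 89.2 µF) = 1350 rad/s.
ζ = (R/2)·√(C/L) = (10.5/2)·√(89.2 µF/6.15 mH) = 0.632.
ω_d = ω_n√(1−ζ²) = 1050 rad/s.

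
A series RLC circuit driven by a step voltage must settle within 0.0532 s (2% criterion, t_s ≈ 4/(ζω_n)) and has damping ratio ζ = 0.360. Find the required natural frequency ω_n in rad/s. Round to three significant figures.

Rearranging t_s ≈ 4/(ζω_n) gives ω_n = 4/(ζ·t_s) = 4/(0.360 × 0.0532) = 209 rad/s.

ω_n ≈ 209 rad/s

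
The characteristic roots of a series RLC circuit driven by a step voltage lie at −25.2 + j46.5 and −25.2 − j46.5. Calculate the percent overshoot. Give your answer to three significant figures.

%OS ≈ 18.2%

With σ = 25.2, ω_d = 46.5: ω_n = √(σ²+ω_d²) = 52.9 rad/s, ζ = σ/ω_n = 0.476.
Overshoot: exp(−π·0.476/√(1−0.476²)) = 0.182, i.e. 18.2%.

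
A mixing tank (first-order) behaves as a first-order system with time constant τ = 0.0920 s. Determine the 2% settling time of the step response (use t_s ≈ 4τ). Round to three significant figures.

t_s ≈ 4τ = 0.368 s.

t_s ≈ 0.368 s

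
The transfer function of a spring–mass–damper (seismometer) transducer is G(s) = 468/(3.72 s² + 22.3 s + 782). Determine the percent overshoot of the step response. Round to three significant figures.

Dividing through by 3.72: denominator becomes s² + 5.995 s + 210.2.
So ω_n = √210.2 = 14.5 rad/s and ζ = 5.995/(2·14.5) = 0.207.
%OS = 100·exp(−πζ/√(1−ζ²)) = 51.5%.

%OS ≈ 51.5%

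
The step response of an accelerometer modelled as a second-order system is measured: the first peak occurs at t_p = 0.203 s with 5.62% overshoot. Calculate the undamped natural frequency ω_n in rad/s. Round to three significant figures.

ζ from %OS: ζ = |ln 0.0562|/√(π²+ln²0.0562) = 0.676.
t_p = π/ω_d ⇒ ω_d = 15.5 rad/s; then ω_n = ω_d/√(1−ζ²) = 21.0 rad/s.

ω_n ≈ 21.0 rad/s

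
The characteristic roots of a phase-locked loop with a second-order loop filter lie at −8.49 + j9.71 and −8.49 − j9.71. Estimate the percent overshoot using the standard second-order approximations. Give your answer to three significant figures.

%OS ≈ 6.41%

With σ = 8.49, ω_d = 9.71: ω_n = √(σ²+ω_d²) = 12.9 rad/s, ζ = σ/ω_n = 0.658.
%OS = 100 e^{−πζ/√(1−ζ²)} with ζ = 0.658 gives 6.41%.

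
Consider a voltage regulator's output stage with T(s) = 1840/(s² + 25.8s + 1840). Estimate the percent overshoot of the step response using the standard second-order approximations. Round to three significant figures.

%OS ≈ 37.1%

Matching coefficients with s² + 2ζω_n s + ω_n² gives ω_n² = 1840 ⇒ ω_n = 42.9 rad/s, and ζ = 25.8/(2ω_n) = 0.301.
Overshoot: exp(−π·0.301/√(1−0.301²)) = 0.371, i.e. 37.1%.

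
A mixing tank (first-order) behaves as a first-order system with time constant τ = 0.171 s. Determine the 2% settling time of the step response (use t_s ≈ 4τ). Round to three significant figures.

t_s ≈ 0.684 s

t_s ≈ 4τ = 0.684 s.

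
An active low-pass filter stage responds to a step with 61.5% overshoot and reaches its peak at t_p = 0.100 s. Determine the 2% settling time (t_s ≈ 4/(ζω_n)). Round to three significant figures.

t_s ≈ 0.823 s

The overshoot fixes ζ = −ln(OS)/√(π²+ln²(OS)) = 0.153.
t_p = π/ω_d ⇒ ω_d = 31.4 rad/s; then ω_n = ω_d/√(1−ζ²) = 31.8 rad/s.
t_s ≈ 4/(ζω_n) = 4/(0.153·31.8) = 0.823 s.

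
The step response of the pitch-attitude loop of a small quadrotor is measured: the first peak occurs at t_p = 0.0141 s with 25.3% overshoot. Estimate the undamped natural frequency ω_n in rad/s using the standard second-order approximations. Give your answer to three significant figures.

ω_n ≈ 243 rad/s

The overshoot fixes ζ = −ln(OS)/√(π²+ln²(OS)) = 0.401.
From t_p = π/ω_d, ω_d = π/0.0141 = 223 rad/s, so ω_n = ω_d/√(1−ζ²) = 243 rad/s.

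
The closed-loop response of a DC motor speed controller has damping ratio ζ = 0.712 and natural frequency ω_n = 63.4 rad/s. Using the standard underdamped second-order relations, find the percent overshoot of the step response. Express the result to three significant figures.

For an underdamped second-order system, %OS = 100·exp(−πζ/√(1−ζ²)).
πζ/√(1−ζ²) = π·0.712/√(1−0.507) = 3.186, so %OS = 100·e^(−3.186) = 4.14%.

%OS ≈ 4.14%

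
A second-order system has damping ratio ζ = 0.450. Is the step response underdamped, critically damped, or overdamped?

underdamped

Since ζ = 0.450 < 1, the system is underdamped.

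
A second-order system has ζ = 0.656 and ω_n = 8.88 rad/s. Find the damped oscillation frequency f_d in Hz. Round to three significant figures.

ω_d = ω_n√(1−ζ²) = 8.88·√0.570 = 6.70 rad/s.
f_d = ω_d/(2π) = 1.07 Hz.

f_d ≈ 1.07 Hz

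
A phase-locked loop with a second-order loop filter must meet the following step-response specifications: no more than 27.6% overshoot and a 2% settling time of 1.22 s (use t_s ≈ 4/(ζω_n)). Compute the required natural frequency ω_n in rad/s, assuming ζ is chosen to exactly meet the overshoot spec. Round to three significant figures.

ζ = −ln(OS)/√(π² + (ln OS)²). With OS = 0.276, ln OS = −1.287 and ζ = 1.287/3.395 = 0.379.
From t_s ≈ 4/(ζω_n): ω_n = 4/(ζ·t_s) = 4/(0.379·1.22) = 8.65 rad/s.

ω_n ≈ 8.65 rad/s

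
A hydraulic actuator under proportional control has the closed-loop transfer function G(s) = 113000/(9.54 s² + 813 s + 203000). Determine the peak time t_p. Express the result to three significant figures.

t_p ≈ 0.0225 s

Dividing through by 9.54: denominator becomes s² + 85.22 s + 21280.
So ω_n = √21280 = 146 rad/s and ζ = 85.22/(2·146) = 0.292.
ω_d = 146·√(1 − 0.292²) = 140 rad/s. t_p = π/ω_d = 0.0225 s.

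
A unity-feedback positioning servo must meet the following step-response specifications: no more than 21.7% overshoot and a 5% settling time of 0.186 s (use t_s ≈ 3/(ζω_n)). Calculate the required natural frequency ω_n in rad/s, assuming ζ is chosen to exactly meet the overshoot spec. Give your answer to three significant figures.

ω_n ≈ 36.9 rad/s

From %OS = 100·exp(−πζ/√(1−ζ²)), invert to get ζ = −ln(OS)/√(π² + ln²(OS)) with OS = 0.217.
−ln 0.217 = 1.528, so ζ = 1.528/√(π² + 2.334) = 0.437.
Then ω_n = 3/(ζ t_s) = 3/(0.437 × 0.186) = 36.9 rad/s.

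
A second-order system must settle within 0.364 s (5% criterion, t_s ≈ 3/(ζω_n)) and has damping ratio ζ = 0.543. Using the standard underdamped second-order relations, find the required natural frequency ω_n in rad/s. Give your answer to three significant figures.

ω_n ≈ 15.2 rad/s

Rearranging t_s ≈ 3/(ζω_n) gives ω_n = 3/(ζ·t_s) = 3/(0.543 × 0.364) = 15.2 rad/s.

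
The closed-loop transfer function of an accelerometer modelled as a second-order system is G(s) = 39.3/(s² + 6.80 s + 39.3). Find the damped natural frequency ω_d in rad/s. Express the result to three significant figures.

Comparing the denominator to s² + 2ζω_n s + ω_n²: ω_n = √39.3 = 6.27 rad/s, and 2ζω_n = 6.80 so ζ = 6.80/(2·6.27) = 0.542.
The damped frequency ω_d = ω_n√(1−ζ²) = 5.27 rad/s.

ω_d ≈ 5.27 rad/s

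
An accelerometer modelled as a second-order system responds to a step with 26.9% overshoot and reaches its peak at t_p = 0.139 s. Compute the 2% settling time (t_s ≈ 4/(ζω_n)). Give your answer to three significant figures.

The overshoot fixes ζ = −ln(OS)/√(π²+ln²(OS)) = 0.386.
t_p = π/ω_d ⇒ ω_d = 22.6 rad/s; then ω_n = ω_d/√(1−ζ²) = 24.5 rad/s.
t_s ≈ 4/(ζω_n) = 4/(0.386·24.5) = 0.423 s.

t_s ≈ 0.423 s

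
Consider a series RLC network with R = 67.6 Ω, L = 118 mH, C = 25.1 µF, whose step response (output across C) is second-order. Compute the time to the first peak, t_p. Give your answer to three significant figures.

t_p ≈ 0.00621 s

For a series RLC circuit (capacitor voltage as output), ω_n = 1/√(LC) = 1/√(118 mH · 25.1 µF) = 581 rad/s.
ζ = (R/2)·√(C/L) = (67.6/2)·√(25.1 µF/118 mH) = 0.493.
ω_d = 581·√(1 − 0.493²) = 506 rad/s. t_p = π/ω_d = 0.00621 s.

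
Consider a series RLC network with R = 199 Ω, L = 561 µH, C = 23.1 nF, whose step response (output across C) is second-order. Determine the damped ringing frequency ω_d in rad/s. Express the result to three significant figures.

For a series RLC circuit (capacitor voltage as output), ω_n = 1/√(LC) = 1/√(561 µH · 23.1 nF) = 278000 rad/s.
ζ = (R/2)·√(C/L) = (199/2)·√(23.1 nF/561 µH) = 0.638.
The damped frequency ω_d = ω_n√(1−ζ²) = 214000 rad/s.

ω_d ≈ 214000 rad/s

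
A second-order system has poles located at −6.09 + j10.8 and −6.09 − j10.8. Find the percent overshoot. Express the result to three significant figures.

%OS ≈ 17.0%

With σ = 6.09, ω_d = 10.8: ω_n = √(σ²+ω_d²) = 12.4 rad/s, ζ = σ/ω_n = 0.491.
Overshoot: exp(−π·0.491/√(1−0.491²)) = 0.170, i.e. 17.0%.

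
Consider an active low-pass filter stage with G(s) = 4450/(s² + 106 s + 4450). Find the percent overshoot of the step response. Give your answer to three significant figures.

%OS ≈ 1.64%

ω_n = √4450 = 66.7 rad/s; ζ = 106/(2·66.7) = 0.795.
%OS = 100·exp(−πζ/√(1−ζ²)) = 1.64%.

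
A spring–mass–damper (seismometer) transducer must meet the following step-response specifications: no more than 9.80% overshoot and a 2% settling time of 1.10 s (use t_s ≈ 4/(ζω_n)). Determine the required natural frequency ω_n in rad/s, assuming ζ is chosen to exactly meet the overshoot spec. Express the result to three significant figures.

ω_n ≈ 6.12 rad/s

ζ = −ln(OS)/√(π² + (ln OS)²). With OS = 0.0980, ln OS = −2.323 and ζ = 2.323/3.907 = 0.595.
Then ω_n = 4/(ζ t_s) = 4/(0.595 × 1.10) = 6.12 rad/s.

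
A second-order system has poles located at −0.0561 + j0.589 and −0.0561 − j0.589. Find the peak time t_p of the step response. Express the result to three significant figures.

t_p ≈ 5.33 s

t_p = π/ω_d with ω_d = 0.589 (the imaginary part), so t_p = 5.33 s.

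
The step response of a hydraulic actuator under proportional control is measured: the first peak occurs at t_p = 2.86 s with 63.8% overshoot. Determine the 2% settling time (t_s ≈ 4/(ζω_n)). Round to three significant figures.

The overshoot fixes ζ = −ln(OS)/√(π²+ln²(OS)) = 0.142.
From t_p = π/ω_d, ω_d = π/2.86 = 1.10 rad/s, so ω_n = ω_d/√(1−ζ²) = 1.11 rad/s.
t_s ≈ 4/(ζω_n) = 4/(0.142·1.11) = 25.5 s.

t_s ≈ 25.5 s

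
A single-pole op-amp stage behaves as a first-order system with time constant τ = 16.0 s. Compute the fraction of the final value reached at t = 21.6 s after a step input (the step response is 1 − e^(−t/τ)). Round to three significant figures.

y(t)/y_∞ = 1 − e^(−t/τ) = 1 − e^(−21.6/16.0) = 1 − e^(−1.35) = 0.741.

y/y_∞ ≈ 0.741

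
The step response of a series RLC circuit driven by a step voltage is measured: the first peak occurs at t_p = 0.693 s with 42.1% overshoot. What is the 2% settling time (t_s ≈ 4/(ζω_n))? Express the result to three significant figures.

t_s ≈ 3.20 s

From the overshoot, ζ = −ln(OS)/√(π²+ln²(OS)) = 0.265.
From t_p = π/ω_d, ω_d = π/0.693 = 4.53 rad/s, so ω_n = ω_d/√(1−ζ²) = 4.70 rad/s.
t_s ≈ 4/(ζω_n) = 4/(0.265·4.70) = 3.20 s.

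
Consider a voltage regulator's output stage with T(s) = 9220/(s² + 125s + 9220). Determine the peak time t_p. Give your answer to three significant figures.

t_p ≈ 0.0431 s

Comparing the denominator to s² + 2ζω_n s + ω_n²: ω_n = √9220 = 96.0 rad/s, and 2ζω_n = 125 so ζ = 125/(2·96.0) = 0.651.
The damped frequency ω_d = ω_n√(1−ζ²) = 72.9 rad/s. Then t_p = π/ω_d = 0.0431 s.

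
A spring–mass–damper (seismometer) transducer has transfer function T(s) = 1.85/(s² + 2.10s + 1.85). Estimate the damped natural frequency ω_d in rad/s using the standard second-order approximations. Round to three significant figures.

Comparing the denominator to s² + 2ζω_n s + ω_n²: ω_n = √1.85 = 1.36 rad/s, and 2ζω_n = 2.10 so ζ = 2.10/(2·1.36) = 0.772.
ω_d = ω_n√(1−ζ²) = 0.865 rad/s.

ω_d ≈ 0.865 rad/s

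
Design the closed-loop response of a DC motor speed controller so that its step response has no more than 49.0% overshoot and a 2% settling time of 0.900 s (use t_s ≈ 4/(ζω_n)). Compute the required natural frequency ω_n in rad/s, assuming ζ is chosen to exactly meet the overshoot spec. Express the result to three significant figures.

ω_n ≈ 20.1 rad/s

Inverting the overshoot relation: ζ = |ln 0.490|/√(π² + ln²0.490) = 0.221.
From t_s ≈ 4/(ζω_n): ω_n = 4/(ζ·t_s) = 4/(0.221·0.900) = 20.1 rad/s.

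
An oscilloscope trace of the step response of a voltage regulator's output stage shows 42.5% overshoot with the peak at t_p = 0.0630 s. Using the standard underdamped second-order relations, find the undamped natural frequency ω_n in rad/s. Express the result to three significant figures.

ω_n ≈ 51.7 rad/s

From the overshoot, ζ = −ln(OS)/√(π²+ln²(OS)) = 0.263.
t_p = π/ω_d ⇒ ω_d = 49.9 rad/s; then ω_n = ω_d/√(1−ζ²) = 51.7 rad/s.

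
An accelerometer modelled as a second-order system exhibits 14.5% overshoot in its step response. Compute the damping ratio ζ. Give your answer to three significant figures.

ζ = −ln(OS)/√(π² + (ln OS)²). With OS = 0.145, ln OS = −1.931 and ζ = 1.931/3.688 = 0.524.

ζ ≈ 0.524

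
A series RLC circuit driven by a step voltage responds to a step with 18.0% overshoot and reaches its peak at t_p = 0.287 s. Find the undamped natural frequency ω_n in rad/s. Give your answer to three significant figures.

ω_n ≈ 12.5 rad/s

From the overshoot, ζ = −ln(OS)/√(π²+ln²(OS)) = 0.479.
t_p = π/ω_d ⇒ ω_d = 10.9 rad/s; then ω_n = ω_d/√(1−ζ²) = 12.5 rad/s.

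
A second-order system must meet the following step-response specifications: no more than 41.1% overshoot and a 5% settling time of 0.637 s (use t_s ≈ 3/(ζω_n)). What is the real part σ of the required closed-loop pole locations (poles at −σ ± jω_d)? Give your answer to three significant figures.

σ ≈ 4.71

The settling-time spec alone fixes σ = ζω_n = 3/t_s = 3/0.637 = 4.71.
(Overshoot then fixes ζ = 0.272 and hence ω_d = σ·√(1−ζ²)/ζ = 16.6 rad/s.)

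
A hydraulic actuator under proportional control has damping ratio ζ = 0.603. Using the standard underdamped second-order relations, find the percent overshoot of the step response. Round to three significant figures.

%OS ≈ 9.30%

For an underdamped second-order system, %OS = 100·exp(−πζ/√(1−ζ²)).
πζ/√(1−ζ²) = π·0.603/√(1−0.364) = 2.375, so %OS = 100·e^(−2.375) = 9.30%.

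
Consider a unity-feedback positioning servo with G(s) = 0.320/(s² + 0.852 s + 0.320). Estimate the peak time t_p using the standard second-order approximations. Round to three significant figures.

Comparing the denominator to s² + 2ζω_n s + ω_n²: ω_n = √0.320 = 0.566 rad/s, and 2ζω_n = 0.852 so ζ = 0.852/(2·0.566) = 0.753.
ω_d = ω_n√(1−ζ²) = 0.372 rad/s. Then t_p = π/ω_d = 8.44 s.

t_p ≈ 8.44 s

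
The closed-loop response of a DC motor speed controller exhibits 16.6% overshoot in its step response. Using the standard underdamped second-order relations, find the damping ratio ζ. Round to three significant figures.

From %OS = 100·exp(−πζ/√(1−ζ²)), invert to get ζ = −ln(OS)/√(π² + ln²(OS)) with OS = 0.166.
−ln 0.166 = 1.796, so ζ = 1.796/√(π² + 3.225) = 0.496.

ζ ≈ 0.496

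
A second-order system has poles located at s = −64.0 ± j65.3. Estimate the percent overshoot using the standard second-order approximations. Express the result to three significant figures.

|pole| = ω_n = √(64.0² + 65.3²) = 91.4 rad/s; ζ = cos θ = σ/ω_n = 0.700.
%OS = 100 e^{−πζ/√(1−ζ²)} with ζ = 0.700 gives 4.60%.

%OS ≈ 4.60%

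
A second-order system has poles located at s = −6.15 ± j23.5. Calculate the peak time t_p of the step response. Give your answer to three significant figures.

t_p = π/ω_d with ω_d = 23.5 (the imaginary part), so t_p = 0.134 s.

t_p ≈ 0.134 s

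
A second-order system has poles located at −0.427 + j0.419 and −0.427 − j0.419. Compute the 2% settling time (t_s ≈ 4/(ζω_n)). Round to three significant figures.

For poles at −σ ± jω_d, ζω_n = σ = 0.427, so t_s ≈ 4/σ = 9.37 s.

t_s ≈ 9.37 s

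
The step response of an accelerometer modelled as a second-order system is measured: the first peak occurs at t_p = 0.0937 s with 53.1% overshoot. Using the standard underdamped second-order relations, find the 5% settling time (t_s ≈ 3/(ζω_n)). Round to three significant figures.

t_s ≈ 0.444 s

From the overshoot, ζ = −ln(OS)/√(π²+ln²(OS)) = 0.198.
t_p = π/ω_d ⇒ ω_d = 33.5 rad/s; then ω_n = ω_d/√(1−ζ²) = 34.2 rad/s.
t_s ≈ 3/(ζω_n) = 3/(0.198·34.2) = 0.444 s.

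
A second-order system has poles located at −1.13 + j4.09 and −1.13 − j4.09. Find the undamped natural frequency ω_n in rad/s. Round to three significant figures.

The poles are at −σ ± jω_d with σ = 1.13 and ω_d = 4.09, so ω_n = √(σ²+ω_d²) = 4.24 rad/s and ζ = σ/ω_n = 0.266.

ω_n ≈ 4.24 rad/s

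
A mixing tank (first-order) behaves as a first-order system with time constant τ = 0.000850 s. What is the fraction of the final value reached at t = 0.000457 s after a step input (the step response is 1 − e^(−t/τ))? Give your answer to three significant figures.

y(t)/y_∞ = 1 − e^(−t/τ) = 1 − e^(−0.000457/0.000850) = 1 − e^(−0.538) = 0.416.

y/y_∞ ≈ 0.416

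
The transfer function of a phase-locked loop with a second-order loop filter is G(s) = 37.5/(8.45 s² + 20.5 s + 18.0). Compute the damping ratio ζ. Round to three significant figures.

ζ ≈ 0.831

Dividing through by 8.45: denominator becomes s² + 2.426 s + 2.130.
So ω_n = √2.130 = 1.46 rad/s and ζ = 2.426/(2·1.46) = 0.831.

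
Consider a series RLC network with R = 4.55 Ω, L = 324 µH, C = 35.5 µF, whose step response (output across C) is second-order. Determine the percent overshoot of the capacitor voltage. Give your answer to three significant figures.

%OS ≈ 2.74%

For a series RLC circuit (capacitor voltage as output), ω_n = 1/√(LC) = 1/√(324 µH · 35.5 µF) = 9320 rad/s.
ζ = (R/2)·√(C/L) = (4.55/2)·√(35.5 µF/324 µH) = 0.753.
%OS = 100 e^{−πζ/√(1−ζ²)} with ζ = 0.753 gives 2.74%.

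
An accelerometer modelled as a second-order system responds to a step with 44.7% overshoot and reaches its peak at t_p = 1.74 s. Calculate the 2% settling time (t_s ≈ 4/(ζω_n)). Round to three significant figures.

The overshoot fixes ζ = −ln(OS)/√(π²+ln²(OS)) = 0.248.
From t_p = π/ω_d, ω_d = π/1.74 = 1.81 rad/s, so ω_n = ω_d/√(1−ζ²) = 1.86 rad/s.
t_s ≈ 4/(ζω_n) = 4/(0.248·1.86) = 8.64 s.

t_s ≈ 8.64 s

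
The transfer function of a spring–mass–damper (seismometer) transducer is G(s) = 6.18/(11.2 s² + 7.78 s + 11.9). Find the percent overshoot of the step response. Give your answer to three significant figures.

Dividing through by 11.2: denominator becomes s² + 0.6946 s + 1.062.
So ω_n = √1.062 = 1.03 rad/s and ζ = 0.6946/(2·1.03) = 0.337.
%OS = 100·exp(−πζ/√(1−ζ²)) = 32.5%.

%OS ≈ 32.5%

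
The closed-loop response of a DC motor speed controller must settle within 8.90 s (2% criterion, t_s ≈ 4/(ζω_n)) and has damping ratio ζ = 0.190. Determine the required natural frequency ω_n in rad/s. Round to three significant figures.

Rearranging t_s ≈ 4/(ζω_n) gives ω_n = 4/(ζ·t_s) = 4/(0.190 × 8.90) = 2.37 rad/s.

ω_n ≈ 2.37 rad/s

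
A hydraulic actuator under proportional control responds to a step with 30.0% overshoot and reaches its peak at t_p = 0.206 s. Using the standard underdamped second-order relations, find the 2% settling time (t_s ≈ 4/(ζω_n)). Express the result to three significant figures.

ζ from %OS: ζ = |ln 0.300|/√(π²+ln²0.300) = 0.358.
t_p = π/ω_d ⇒ ω_d = 15.3 rad/s; then ω_n = ω_d/√(1−ζ²) = 16.3 rad/s.
t_s ≈ 4/(ζω_n) = 4/(0.358·16.3) = 0.684 s.

t_s ≈ 0.684 s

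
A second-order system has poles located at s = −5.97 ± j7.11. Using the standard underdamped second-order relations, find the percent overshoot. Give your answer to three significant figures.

|pole| = ω_n = √(5.97² + 7.11²) = 9.28 rad/s; ζ = cos θ = σ/ω_n = 0.643.
%OS = 100 e^{−πζ/√(1−ζ²)} with ζ = 0.643 gives 7.15%.

%OS ≈ 7.15%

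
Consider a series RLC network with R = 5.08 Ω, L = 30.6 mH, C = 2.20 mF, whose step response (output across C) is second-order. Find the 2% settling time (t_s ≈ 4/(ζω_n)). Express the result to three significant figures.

For a series RLC circuit (capacitor voltage as output), ω_n = 1/√(LC) = 1/√(30.6 mH · 2.20 mF) = 122 rad/s.
ζ = (R/2)·√(C/L) = (5.08/2)·√(2.20 mF/30.6 mH) = 0.681.
t_s ≈ 4/(ζω_n) = 0.0482 s.

t_s ≈ 0.0482 s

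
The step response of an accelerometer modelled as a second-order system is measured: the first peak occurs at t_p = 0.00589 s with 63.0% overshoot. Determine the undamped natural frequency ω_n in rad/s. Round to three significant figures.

From the overshoot, ζ = −ln(OS)/√(π²+ln²(OS)) = 0.146.
t_p = π/ω_d ⇒ ω_d = 533 rad/s; then ω_n = ω_d/√(1−ζ²) = 539 rad/s.

ω_n ≈ 539 rad/s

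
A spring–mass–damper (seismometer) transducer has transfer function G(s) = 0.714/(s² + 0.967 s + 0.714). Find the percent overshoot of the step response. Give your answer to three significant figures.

%OS ≈ 11.2%

ω_n = √0.714 = 0.845 rad/s; ζ = 0.967/(2·0.845) = 0.572.
%OS = 100 e^{−πζ/√(1−ζ²)} with ζ = 0.572 gives 11.2%.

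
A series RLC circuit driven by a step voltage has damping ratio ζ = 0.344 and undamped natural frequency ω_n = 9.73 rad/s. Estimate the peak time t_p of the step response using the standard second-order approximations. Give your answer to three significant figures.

The damped frequency is ω_d = ω_n√(1−ζ²) = 9.73·√(1−0.118) = 9.14 rad/s.
Peak time t_p = π/ω_d = π/9.14 = 0.344 s.

t_p ≈ 0.344 s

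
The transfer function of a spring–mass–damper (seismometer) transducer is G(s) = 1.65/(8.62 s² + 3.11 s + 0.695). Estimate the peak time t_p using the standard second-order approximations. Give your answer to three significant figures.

t_p ≈ 14.3 s

Dividing through by 8.62: denominator becomes s² + 0.3608 s + 0.08063.
So ω_n = √0.08063 = 0.284 rad/s and ζ = 0.3608/(2·0.284) = 0.635.
The damped frequency ω_d = ω_n√(1−ζ²) = 0.219 rad/s. t_p = π/ω_d = 14.3 s.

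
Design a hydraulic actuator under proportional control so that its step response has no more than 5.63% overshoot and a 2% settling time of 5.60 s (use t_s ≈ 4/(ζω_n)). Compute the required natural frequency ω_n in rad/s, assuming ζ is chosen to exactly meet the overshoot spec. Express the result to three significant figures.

ω_n ≈ 1.06 rad/s

Inverting the overshoot relation: ζ = |ln 0.0563|/√(π² + ln²0.0563) = 0.675.
Then ω_n = 4/(ζ t_s) = 4/(0.675 × 5.60) = 1.06 rad/s.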